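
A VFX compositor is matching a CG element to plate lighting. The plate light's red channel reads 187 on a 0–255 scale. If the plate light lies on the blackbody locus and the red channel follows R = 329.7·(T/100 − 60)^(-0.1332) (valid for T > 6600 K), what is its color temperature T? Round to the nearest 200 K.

13000 K

(t − 60)^(-0.1332) = 187/329.7 = 0.56718.
t − 60 = 0.56718^(1/-0.1332) = 0.56718^(-7.508) = 70.620, so t = 130.620.
T = 100·t = 13062 K → 13000 K to the nearest 200 K.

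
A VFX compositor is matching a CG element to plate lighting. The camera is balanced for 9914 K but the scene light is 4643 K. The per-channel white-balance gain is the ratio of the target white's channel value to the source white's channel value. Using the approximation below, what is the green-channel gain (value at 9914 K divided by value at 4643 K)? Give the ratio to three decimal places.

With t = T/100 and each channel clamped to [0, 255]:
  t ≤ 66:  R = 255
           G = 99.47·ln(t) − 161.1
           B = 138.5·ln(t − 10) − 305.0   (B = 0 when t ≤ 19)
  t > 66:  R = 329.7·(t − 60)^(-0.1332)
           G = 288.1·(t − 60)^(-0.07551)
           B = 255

At 4643 K (t = 46.43):
  G = 99.47·ln 46.43 − 161.1 = 99.47·3.8379 − 161.1 = 220.660.
At 9914 K (t = 99.14):
  G = 288.1·(99.14 − 60)^(-0.07551) = 288.1·39.14^(-0.07551) = 288.1·0.75813 = 218.416.
Gain = 218.416 / 220.660 = 0.9898 → 0.990.

0.990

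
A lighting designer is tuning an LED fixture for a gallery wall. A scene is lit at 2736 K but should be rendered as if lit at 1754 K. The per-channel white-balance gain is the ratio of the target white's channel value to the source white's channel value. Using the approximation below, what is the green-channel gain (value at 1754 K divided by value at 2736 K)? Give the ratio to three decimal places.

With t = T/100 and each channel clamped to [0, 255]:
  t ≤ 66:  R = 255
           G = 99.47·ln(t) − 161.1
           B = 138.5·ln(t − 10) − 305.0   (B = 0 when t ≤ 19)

0.737

At 2736 K (t = 27.36):
  G = 99.47·ln 27.36 − 161.1 = 99.47·3.3091 − 161.1 = 168.054.
At 1754 K (t = 17.54):
  G = 99.47·ln 17.54 − 161.1 = 99.47·2.8645 − 161.1 = 123.830.
Gain = 123.830 / 168.054 = 0.7368 → 0.737.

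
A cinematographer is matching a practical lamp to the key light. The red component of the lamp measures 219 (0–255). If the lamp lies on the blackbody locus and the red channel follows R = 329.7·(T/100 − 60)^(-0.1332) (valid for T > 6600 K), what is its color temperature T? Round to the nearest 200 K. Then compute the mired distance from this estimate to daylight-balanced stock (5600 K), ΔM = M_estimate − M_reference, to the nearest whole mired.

-57 mireds

(t − 60)^(-0.1332) = 219/329.7 = 0.66424.
t − 60 = 0.66424^(1/-0.1332) = 0.66424^(-7.508) = 21.572, so t = 81.572.
T = 100·t = 8157 K → 8200 K to the nearest 200 K.
M_estimate = 10⁶/8200 = 121.95; M_reference = 10⁶/5600 = 178.57.
ΔM = 121.95 − 178.57 = -56.62 → -57 mireds.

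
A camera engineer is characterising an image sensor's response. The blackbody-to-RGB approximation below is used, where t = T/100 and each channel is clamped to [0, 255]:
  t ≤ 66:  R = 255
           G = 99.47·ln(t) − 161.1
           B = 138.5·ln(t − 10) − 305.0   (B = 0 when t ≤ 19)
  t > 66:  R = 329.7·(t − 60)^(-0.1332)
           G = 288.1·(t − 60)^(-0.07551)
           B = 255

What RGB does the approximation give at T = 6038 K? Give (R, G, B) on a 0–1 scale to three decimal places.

t = 6038/100 = 60.38; the t ≤ 66 branch applies.
R = 255 by definition for t ≤ 66.
G = 99.47·ln 60.38 − 161.1 = 99.47·4.1007 − 161.1 = 246.792.
B = 138.5·ln(60.38 − 10) − 305.0 = 138.5·ln 50.38 − 305.0 = 138.5·3.9196 − 305.0 = 237.864.
Dividing each by 255: (1.0000, 0.9678, 0.9328) → (1.000, 0.968, 0.933).

(1.000, 0.968, 0.933)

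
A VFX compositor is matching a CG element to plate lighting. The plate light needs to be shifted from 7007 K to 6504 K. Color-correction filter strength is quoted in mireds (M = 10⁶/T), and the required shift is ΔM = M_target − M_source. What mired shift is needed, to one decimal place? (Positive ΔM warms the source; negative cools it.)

M_source = 10⁶/7007 = 142.714; M_target = 10⁶/6504 = 153.752.
ΔM = 153.752 − 142.714 = 11.037 → +11.0 mireds, a warming shift.

+11.0 mireds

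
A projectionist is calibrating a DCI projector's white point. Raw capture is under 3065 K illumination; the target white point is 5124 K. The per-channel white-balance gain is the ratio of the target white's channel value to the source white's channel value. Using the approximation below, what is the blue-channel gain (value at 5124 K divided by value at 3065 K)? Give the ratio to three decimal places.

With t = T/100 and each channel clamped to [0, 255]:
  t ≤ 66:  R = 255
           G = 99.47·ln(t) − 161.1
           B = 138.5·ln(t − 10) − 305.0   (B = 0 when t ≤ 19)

At 3065 K (t = 30.65):
  B = 138.5·ln(30.65 − 10) − 305.0 = 138.5·ln 20.65 − 305.0 = 138.5·3.0277 − 305.0 = 114.339.
At 5124 K (t = 51.24):
  B = 138.5·ln(51.24 − 10) − 305.0 = 138.5·ln 41.24 − 305.0 = 138.5·3.7194 − 305.0 = 210.138.
Gain = 210.138 / 114.339 = 1.8379 → 1.838.

1.838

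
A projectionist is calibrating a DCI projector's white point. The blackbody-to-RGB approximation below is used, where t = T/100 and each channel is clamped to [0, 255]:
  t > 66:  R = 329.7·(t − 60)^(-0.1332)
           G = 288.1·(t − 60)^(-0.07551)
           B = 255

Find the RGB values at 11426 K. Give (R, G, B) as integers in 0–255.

(194, 213, 255)

t = 11426/100 = 114.26; the t > 66 branch applies.
R = 329.7·(114.26 − 60)^(-0.1332) = 329.7·54.26^(-0.1332) = 329.7·0.58745 = 193.681.
G = 288.1·(114.26 − 60)^(-0.07551) = 288.1·54.26^(-0.07551) = 288.1·0.73966 = 213.095.
B = 255 by definition for t > 66.
Rounded: (194, 213, 255).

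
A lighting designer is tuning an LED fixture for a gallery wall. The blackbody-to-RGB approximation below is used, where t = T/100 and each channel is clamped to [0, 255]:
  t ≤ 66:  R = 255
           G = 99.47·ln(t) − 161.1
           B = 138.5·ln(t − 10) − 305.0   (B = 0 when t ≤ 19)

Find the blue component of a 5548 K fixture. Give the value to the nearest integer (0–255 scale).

224

t = 5548/100 = 55.48; the t ≤ 66 branch applies.
B = 138.5·ln(55.48 − 10) − 305.0 = 138.5·ln 45.48 − 305.0 = 138.5·3.8173 − 305.0 = 223.692.
Rounded: 224.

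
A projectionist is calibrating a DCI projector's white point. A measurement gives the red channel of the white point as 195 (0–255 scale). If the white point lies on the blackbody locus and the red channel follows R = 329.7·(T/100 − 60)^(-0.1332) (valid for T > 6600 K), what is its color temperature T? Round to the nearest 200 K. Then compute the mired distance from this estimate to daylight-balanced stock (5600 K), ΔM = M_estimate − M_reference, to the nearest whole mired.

(t − 60)^(-0.1332) = 195/329.7 = 0.59145.
t − 60 = 0.59145^(1/-0.1332) = 0.59145^(-7.508) = 51.564, so t = 111.564.
T = 100·t = 11156 K → 11200 K to the nearest 200 K.
M_estimate = 10⁶/11200 = 89.29; M_reference = 10⁶/5600 = 178.57.
ΔM = 89.29 − 178.57 = -89.29 → -89 mireds.

-89 mireds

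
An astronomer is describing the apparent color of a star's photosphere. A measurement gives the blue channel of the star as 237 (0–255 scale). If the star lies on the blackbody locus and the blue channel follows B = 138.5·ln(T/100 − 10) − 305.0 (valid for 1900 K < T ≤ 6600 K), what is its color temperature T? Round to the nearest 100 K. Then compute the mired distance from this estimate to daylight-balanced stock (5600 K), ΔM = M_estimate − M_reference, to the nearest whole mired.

-12 mireds

ln(t − 10) = (237 + 305.0) / 138.5 = 3.9134.
t − 10 = e^3.9134 = 50.067, so t = 60.067.
T = 100·t = 6007 K → 6000 K to the nearest 100 K.
M_estimate = 10⁶/6000 = 166.67; M_reference = 10⁶/5600 = 178.57.
ΔM = 166.67 − 178.57 = -11.90 → -12 mireds.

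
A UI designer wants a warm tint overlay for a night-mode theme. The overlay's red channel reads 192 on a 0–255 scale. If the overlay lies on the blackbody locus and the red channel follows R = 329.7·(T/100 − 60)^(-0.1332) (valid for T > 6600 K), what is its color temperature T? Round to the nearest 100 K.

(t − 60)^(-0.1332) = 192/329.7 = 0.58235.
t − 60 = 0.58235^(1/-0.1332) = 0.58235^(-7.508) = 57.929, so t = 117.929.
T = 100·t = 11793 K → 11800 K to the nearest 100 K.

11800 K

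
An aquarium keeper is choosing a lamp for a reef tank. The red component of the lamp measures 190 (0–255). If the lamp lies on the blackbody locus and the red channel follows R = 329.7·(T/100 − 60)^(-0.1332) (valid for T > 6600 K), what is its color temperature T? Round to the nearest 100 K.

12300 K

(t − 60)^(-0.1332) = 190/329.7 = 0.57628.
t − 60 = 0.57628^(1/-0.1332) = 0.57628^(-7.508) = 62.667, so t = 122.667.
T = 100·t = 12267 K → 12300 K to the nearest 100 K.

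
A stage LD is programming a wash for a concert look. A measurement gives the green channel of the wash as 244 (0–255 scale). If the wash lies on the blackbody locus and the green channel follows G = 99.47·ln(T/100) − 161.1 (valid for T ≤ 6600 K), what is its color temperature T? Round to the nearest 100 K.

ln t = (244 + 161.1) / 99.47 = 4.0726.
t = e^4.0726 = 58.709.
T = 100·t = 5871 K → 5900 K to the nearest 100 K.

5900 K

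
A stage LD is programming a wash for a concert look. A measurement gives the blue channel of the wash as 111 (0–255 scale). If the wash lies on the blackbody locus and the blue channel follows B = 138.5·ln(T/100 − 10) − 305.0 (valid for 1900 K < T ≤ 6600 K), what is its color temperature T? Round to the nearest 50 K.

3000 K

ln(t − 10) = (111 + 305.0) / 138.5 = 3.0036.
t − 10 = e^3.0036 = 20.158, so t = 30.158.
T = 100·t = 3016 K → 3000 K to the nearest 50 K.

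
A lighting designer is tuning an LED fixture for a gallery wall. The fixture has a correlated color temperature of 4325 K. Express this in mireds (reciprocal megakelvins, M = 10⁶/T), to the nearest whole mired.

M = 10⁶ / 4325 = 231.214 → 231 mireds.

231 mireds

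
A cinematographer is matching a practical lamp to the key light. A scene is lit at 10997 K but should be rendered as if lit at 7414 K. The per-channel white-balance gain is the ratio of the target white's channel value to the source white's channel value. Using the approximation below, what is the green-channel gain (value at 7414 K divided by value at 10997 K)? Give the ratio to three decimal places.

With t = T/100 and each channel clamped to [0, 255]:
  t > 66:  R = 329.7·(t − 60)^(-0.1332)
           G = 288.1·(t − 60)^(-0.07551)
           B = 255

1.100

At 10997 K (t = 109.97):
  G = 288.1·(109.97 − 60)^(-0.07551) = 288.1·49.97^(-0.07551) = 288.1·0.74427 = 214.424.
At 7414 K (t = 74.14):
  G = 288.1·(74.14 − 60)^(-0.07551) = 288.1·14.14^(-0.07551) = 288.1·0.81871 = 235.870.
Gain = 235.870 / 214.424 = 1.1000 → 1.100.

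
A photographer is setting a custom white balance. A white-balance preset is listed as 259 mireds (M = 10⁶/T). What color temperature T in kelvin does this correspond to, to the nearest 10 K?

T = 10⁶ / 259 = 3861.00 K → 3860 K.

3860 K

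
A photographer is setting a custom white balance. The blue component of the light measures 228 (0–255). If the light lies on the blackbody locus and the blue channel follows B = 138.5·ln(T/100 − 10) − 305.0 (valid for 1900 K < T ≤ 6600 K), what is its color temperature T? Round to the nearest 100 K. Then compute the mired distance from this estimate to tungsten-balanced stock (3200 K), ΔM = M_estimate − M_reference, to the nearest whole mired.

-137 mireds

ln(t − 10) = (228 + 305.0) / 138.5 = 3.8484.
t − 10 = e^3.8484 = 46.917, so t = 56.917.
T = 100·t = 5692 K → 5700 K to the nearest 100 K.
M_estimate = 10⁶/5700 = 175.44; M_reference = 10⁶/3200 = 312.50.
ΔM = 175.44 − 312.50 = -137.06 → -137 mireds.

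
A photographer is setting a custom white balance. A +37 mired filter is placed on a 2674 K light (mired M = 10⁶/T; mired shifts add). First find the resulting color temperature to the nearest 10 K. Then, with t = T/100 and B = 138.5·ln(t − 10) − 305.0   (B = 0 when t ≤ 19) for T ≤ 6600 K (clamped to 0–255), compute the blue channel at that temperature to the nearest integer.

M_in = 10⁶/2674 = 373.97; M_out = 373.97 + (+37) = 410.97.
T_out = 10⁶/410.97 = 2433.3 K → 2430 K; t = 24.3.
B = 138.5·ln(24.3 − 10) − 305.0 = 138.5·ln 14.3 − 305.0 = 138.5·2.6603 − 305.0 = 63.446.
Rounded: 63.

63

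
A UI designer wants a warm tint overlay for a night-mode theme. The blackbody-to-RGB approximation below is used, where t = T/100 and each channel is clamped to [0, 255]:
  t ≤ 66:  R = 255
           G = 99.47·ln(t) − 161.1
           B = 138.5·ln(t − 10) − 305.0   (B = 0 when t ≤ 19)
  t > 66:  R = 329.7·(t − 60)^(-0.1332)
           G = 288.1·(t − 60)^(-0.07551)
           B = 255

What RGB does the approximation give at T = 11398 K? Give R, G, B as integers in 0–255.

R=194, G=213, B=255

t = 11398/100 = 113.98; the t > 66 branch applies.
R = 329.7·(113.98 − 60)^(-0.1332) = 329.7·53.98^(-0.1332) = 329.7·0.58785 = 193.814.
G = 288.1·(113.98 − 60)^(-0.07551) = 288.1·53.98^(-0.07551) = 288.1·0.73994 = 213.178.
B = 255 by definition for t > 66.
Rounded: (194, 213, 255).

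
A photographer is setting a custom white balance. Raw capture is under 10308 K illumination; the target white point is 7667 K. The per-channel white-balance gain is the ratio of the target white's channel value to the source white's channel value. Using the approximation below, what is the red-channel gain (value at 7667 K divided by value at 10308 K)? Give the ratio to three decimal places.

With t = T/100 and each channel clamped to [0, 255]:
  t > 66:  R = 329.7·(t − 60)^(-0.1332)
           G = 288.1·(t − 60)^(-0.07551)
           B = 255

1.135

At 10308 K (t = 103.08):
  R = 329.7·(103.08 − 60)^(-0.1332) = 329.7·43.08^(-0.1332) = 329.7·0.60578 = 199.725.
At 7667 K (t = 76.67):
  R = 329.7·(76.67 − 60)^(-0.1332) = 329.7·16.67^(-0.1332) = 329.7·0.68745 = 226.651.
Gain = 226.651 / 199.725 = 1.1348 → 1.135.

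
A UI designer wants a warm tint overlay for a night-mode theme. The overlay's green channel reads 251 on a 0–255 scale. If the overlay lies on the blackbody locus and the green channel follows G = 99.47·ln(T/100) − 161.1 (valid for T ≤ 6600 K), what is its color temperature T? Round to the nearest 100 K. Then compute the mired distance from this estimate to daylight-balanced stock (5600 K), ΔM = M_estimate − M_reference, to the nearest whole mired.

-20 mireds

ln t = (251 + 161.1) / 99.47 = 4.1430.
t = e^4.1430 = 62.989.
T = 100·t = 6299 K → 6300 K to the nearest 100 K.
M_estimate = 10⁶/6300 = 158.73; M_reference = 10⁶/5600 = 178.57.
ΔM = 158.73 − 178.57 = -19.84 → -20 mireds.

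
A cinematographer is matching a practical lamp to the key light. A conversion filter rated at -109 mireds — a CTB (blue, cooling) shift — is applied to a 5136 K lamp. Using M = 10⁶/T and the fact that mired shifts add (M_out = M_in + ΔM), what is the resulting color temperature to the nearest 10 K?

11670 K

M_in = 10⁶/5136 = 194.70 mireds.
M_out = 194.70 + (-109) = 85.70 mireds.
T_out = 10⁶/85.70 = 11668.1 K → 11670 K.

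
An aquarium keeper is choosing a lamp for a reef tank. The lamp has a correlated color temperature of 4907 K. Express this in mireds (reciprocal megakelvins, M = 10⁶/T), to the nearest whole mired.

204 mireds

M = 10⁶ / 4907 = 203.791 → 204 mireds.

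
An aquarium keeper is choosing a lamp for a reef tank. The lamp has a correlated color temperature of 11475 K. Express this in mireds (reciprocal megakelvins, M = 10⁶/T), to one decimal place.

87.1 mireds

M = 10⁶ / 11475 = 87.146 → 87.1 mireds.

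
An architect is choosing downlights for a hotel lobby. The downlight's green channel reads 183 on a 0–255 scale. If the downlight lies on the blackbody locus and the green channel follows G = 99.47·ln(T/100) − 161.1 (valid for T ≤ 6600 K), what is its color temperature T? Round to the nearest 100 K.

3200 K

ln t = (183 + 161.1) / 99.47 = 3.4593.
t = e^3.4593 = 31.796.
T = 100·t = 3180 K → 3200 K to the nearest 100 K.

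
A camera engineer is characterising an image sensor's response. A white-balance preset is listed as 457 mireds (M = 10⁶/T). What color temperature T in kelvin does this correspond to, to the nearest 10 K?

2190 K

T = 10⁶ / 457 = 2188.18 K → 2190 K.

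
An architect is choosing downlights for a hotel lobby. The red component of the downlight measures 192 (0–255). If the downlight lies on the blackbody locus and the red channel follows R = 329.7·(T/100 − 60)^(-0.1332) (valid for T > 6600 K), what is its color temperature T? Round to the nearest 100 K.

11800 K

(t − 60)^(-0.1332) = 192/329.7 = 0.58235.
t − 60 = 0.58235^(1/-0.1332) = 0.58235^(-7.508) = 57.929, so t = 117.929.
T = 100·t = 11793 K → 11800 K to the nearest 100 K.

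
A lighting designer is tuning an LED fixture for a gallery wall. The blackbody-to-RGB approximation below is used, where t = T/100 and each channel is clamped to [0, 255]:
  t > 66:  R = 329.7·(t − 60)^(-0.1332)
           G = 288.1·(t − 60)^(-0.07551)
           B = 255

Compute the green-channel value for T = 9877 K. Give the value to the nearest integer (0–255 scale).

t = 9877/100 = 98.77; the t > 66 branch applies.
G = 288.1·(98.77 − 60)^(-0.07551) = 288.1·38.77^(-0.07551) = 288.1·0.75867 = 218.573.
Rounded: 219.

219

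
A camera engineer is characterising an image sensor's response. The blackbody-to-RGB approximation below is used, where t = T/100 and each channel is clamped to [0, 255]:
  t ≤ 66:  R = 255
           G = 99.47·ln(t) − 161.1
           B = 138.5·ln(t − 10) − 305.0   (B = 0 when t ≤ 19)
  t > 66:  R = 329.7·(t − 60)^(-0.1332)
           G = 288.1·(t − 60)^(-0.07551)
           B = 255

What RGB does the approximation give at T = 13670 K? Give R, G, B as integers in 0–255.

t = 13670/100 = 136.7; the t > 66 branch applies.
R = 329.7·(136.7 − 60)^(-0.1332) = 329.7·76.7^(-0.1332) = 329.7·0.56098 = 184.954.
G = 288.1·(136.7 − 60)^(-0.07551) = 288.1·76.7^(-0.07551) = 288.1·0.72057 = 207.598.
B = 255 by definition for t > 66.
Rounded: (185, 208, 255).

R=185, G=208, B=255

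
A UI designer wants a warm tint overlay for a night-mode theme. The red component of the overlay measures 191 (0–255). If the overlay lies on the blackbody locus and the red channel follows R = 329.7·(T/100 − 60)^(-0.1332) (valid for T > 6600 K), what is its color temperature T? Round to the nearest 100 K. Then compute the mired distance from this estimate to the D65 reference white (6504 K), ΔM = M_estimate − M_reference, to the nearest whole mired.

(t − 60)^(-0.1332) = 191/329.7 = 0.57931.
t − 60 = 0.57931^(1/-0.1332) = 0.57931^(-7.508) = 60.245, so t = 120.245.
T = 100·t = 12025 K → 12000 K to the nearest 100 K.
M_estimate = 10⁶/12000 = 83.33; M_reference = 10⁶/6504 = 153.75.
ΔM = 83.33 − 153.75 = -70.42 → -70 mireds.

-70 mireds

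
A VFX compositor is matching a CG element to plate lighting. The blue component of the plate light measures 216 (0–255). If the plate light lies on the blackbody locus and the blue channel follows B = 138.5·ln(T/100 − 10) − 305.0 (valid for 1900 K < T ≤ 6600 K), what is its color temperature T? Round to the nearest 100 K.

ln(t − 10) = (216 + 305.0) / 138.5 = 3.7617.
t − 10 = e^3.7617 = 43.023, so t = 53.023.
T = 100·t = 5302 K → 5300 K to the nearest 100 K.

5300 K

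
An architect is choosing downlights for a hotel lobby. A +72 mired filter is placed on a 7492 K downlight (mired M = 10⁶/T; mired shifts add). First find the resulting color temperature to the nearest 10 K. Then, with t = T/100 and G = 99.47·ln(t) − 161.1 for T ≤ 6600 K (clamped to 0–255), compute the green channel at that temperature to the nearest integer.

225

M_in = 10⁶/7492 = 133.48; M_out = 133.48 + (+72) = 205.48.
T_out = 10⁶/205.48 = 4866.8 K → 4870 K; t = 48.7.
G = 99.47·ln 48.7 − 161.1 = 99.47·3.8857 − 161.1 = 225.408.
Rounded: 225.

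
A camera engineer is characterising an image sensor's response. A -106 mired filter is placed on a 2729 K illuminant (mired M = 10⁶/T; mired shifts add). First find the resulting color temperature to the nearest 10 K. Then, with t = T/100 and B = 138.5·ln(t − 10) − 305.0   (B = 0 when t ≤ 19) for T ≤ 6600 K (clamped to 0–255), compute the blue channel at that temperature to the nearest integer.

M_in = 10⁶/2729 = 366.43; M_out = 366.43 + (-106) = 260.43.
T_out = 10⁶/260.43 = 3839.7 K → 3840 K; t = 38.4.
B = 138.5·ln(38.4 − 10) − 305.0 = 138.5·ln 28.4 − 305.0 = 138.5·3.3464 − 305.0 = 158.475.
Rounded: 158.

158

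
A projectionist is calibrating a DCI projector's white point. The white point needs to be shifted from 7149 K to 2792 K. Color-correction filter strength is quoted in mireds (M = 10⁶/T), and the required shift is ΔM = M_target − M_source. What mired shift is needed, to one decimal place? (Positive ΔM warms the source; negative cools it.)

+218.3 mireds

M_source = 10⁶/7149 = 139.880; M_target = 10⁶/2792 = 358.166.
ΔM = 358.166 − 139.880 = 218.286 → +218.3 mireds, a warming shift.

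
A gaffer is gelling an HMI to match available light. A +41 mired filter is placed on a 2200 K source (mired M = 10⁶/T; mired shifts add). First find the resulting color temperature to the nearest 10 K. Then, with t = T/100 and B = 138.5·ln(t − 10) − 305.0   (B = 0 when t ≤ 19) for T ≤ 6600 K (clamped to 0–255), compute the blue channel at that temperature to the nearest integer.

M_in = 10⁶/2200 = 454.55; M_out = 454.55 + (+41) = 495.55.
T_out = 10⁶/495.55 = 2018.0 K → 2020 K; t = 20.2.
B = 138.5·ln(20.2 − 10) − 305.0 = 138.5·ln 10.2 − 305.0 = 138.5·2.3224 − 305.0 = 16.651.
Rounded: 17.

17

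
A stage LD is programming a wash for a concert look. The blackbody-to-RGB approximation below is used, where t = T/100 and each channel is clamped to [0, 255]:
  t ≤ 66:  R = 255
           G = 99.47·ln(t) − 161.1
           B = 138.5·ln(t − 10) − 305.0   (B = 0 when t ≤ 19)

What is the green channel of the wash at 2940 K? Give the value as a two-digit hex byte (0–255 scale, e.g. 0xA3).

t = 2940/100 = 29.4; the t ≤ 66 branch applies.
G = 99.47·ln 29.4 − 161.1 = 99.47·3.3810 − 161.1 = 175.208.
Rounded: 175; in hex, 0xAF.

0xAF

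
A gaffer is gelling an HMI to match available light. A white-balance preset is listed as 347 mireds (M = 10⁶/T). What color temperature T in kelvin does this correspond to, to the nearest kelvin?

2882 K

T = 10⁶ / 347 = 2881.84 K → 2882 K.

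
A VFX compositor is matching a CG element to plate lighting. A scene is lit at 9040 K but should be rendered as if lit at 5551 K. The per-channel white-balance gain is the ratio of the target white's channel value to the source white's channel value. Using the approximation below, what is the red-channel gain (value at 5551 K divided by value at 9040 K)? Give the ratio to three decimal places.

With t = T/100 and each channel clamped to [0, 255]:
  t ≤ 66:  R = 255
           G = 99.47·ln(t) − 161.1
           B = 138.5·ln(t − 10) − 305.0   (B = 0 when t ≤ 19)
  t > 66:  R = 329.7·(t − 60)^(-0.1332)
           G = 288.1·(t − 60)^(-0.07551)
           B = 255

At 9040 K (t = 90.4):
  R = 329.7·(90.4 − 60)^(-0.1332) = 329.7·30.4^(-0.1332) = 329.7·0.63457 = 209.219.
At 5551 K (t = 55.51):
  R = 255 by definition for t ≤ 66.
Gain = 255.000 / 209.219 = 1.2188 → 1.219.

1.219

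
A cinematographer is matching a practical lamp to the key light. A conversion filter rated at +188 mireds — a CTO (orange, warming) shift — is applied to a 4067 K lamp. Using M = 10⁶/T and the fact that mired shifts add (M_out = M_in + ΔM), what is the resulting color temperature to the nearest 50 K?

2300 K

M_in = 10⁶/4067 = 245.88 mireds.
M_out = 245.88 + (+188) = 433.88 mireds.
T_out = 10⁶/433.88 = 2304.8 K → 2300 K.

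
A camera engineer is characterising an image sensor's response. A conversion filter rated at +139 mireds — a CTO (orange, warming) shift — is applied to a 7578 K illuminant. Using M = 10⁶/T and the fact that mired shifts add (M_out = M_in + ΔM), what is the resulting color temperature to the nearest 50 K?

3700 K

M_in = 10⁶/7578 = 131.96 mireds.
M_out = 131.96 + (+139) = 270.96 mireds.
T_out = 10⁶/270.96 = 3690.6 K → 3700 K.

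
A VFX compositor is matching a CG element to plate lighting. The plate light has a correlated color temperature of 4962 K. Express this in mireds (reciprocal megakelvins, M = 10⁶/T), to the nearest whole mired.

202 mireds

M = 10⁶ / 4962 = 201.532 → 202 mireds.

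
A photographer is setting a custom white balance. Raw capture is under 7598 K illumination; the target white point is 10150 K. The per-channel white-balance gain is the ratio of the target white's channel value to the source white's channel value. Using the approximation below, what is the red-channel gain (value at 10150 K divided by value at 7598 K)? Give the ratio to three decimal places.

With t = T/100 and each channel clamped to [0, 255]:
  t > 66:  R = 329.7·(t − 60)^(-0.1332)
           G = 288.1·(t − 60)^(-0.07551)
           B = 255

At 7598 K (t = 75.98):
  R = 329.7·(75.98 − 60)^(-0.1332) = 329.7·15.98^(-0.1332) = 329.7·0.69133 = 227.931.
At 10150 K (t = 101.5):
  R = 329.7·(101.5 − 60)^(-0.1332) = 329.7·41.5^(-0.1332) = 329.7·0.60880 = 200.722.
Gain = 200.722 / 227.931 = 0.8806 → 0.881.

0.881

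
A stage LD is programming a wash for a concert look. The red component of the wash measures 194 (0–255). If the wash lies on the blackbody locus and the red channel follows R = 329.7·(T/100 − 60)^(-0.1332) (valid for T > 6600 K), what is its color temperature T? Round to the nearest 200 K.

11400 K

(t − 60)^(-0.1332) = 194/329.7 = 0.58841.
t − 60 = 0.58841^(1/-0.1332) = 0.58841^(-7.508) = 53.593, so t = 113.593.
T = 100·t = 11359 K → 11400 K to the nearest 200 K.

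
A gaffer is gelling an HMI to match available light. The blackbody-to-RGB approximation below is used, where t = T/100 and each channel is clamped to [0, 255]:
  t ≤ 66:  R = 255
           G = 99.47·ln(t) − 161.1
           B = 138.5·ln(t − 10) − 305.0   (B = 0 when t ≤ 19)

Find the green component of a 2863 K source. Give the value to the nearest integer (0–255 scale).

173

t = 2863/100 = 28.63; the t ≤ 66 branch applies.
G = 99.47·ln 28.63 − 161.1 = 99.47·3.3545 − 161.1 = 172.568.
Rounded: 173.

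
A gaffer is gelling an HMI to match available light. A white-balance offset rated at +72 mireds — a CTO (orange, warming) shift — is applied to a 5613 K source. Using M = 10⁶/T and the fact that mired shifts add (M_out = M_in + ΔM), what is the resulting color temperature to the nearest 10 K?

4000 K

M_in = 10⁶/5613 = 178.16 mireds.
M_out = 178.16 + (+72) = 250.16 mireds.
T_out = 10⁶/250.16 = 3997.5 K → 4000 K.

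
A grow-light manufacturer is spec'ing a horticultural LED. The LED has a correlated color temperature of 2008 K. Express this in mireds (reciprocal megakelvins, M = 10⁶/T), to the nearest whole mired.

498 mireds

M = 10⁶ / 2008 = 498.008 → 498 mireds.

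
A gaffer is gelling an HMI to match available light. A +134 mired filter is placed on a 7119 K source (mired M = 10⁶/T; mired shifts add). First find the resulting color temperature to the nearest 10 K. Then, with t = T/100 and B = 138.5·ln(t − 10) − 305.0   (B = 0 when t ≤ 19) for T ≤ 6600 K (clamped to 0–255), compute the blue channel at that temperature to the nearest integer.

M_in = 10⁶/7119 = 140.47; M_out = 140.47 + (+134) = 274.47.
T_out = 10⁶/274.47 = 3643.4 K → 3640 K; t = 36.4.
B = 138.5·ln(36.4 − 10) − 305.0 = 138.5·ln 26.4 − 305.0 = 138.5·3.2734 − 305.0 = 148.361.
Rounded: 148.

148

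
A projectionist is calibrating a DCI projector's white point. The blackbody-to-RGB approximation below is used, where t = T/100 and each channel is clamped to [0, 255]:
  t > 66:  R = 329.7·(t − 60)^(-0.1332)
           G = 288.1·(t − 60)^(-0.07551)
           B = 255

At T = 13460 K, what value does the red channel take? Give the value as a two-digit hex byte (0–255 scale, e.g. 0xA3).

t = 13460/100 = 134.6; the t > 66 branch applies.
R = 329.7·(134.6 − 60)^(-0.1332) = 329.7·74.6^(-0.1332) = 329.7·0.56306 = 185.639.
Rounded: 186; in hex, 0xBA.

0xBA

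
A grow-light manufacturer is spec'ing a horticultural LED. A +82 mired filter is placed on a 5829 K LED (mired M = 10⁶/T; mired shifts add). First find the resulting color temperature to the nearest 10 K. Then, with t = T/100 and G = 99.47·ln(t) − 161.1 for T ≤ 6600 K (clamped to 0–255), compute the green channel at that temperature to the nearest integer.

M_in = 10⁶/5829 = 171.56; M_out = 171.56 + (+82) = 253.56.
T_out = 10⁶/253.56 = 3943.9 K → 3940 K; t = 39.4.
G = 99.47·ln 39.4 − 161.1 = 99.47·3.6738 − 161.1 = 204.329.
Rounded: 204.

204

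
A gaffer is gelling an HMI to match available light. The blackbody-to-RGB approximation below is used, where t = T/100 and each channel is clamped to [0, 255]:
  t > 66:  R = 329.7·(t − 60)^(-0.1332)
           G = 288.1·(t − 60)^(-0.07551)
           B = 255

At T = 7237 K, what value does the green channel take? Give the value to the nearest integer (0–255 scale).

t = 7237/100 = 72.37; the t > 66 branch applies.
G = 288.1·(72.37 − 60)^(-0.07551) = 288.1·12.37^(-0.07551) = 288.1·0.82702 = 238.264.
Rounded: 238.

238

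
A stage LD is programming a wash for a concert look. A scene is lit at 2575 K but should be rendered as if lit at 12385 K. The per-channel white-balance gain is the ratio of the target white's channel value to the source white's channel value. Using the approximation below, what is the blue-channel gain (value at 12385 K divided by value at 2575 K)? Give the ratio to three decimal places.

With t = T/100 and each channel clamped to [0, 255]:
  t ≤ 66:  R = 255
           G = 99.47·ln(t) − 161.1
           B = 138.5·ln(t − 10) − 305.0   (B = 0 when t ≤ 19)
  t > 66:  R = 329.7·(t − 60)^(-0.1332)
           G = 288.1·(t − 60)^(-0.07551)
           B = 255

3.319

At 2575 K (t = 25.75):
  B = 138.5·ln(25.75 − 10) − 305.0 = 138.5·ln 15.75 − 305.0 = 138.5·2.7568 − 305.0 = 76.822.
At 12385 K (t = 123.85):
  B = 255 by definition for t > 66.
Gain = 255.000 / 76.822 = 3.3193 → 3.319.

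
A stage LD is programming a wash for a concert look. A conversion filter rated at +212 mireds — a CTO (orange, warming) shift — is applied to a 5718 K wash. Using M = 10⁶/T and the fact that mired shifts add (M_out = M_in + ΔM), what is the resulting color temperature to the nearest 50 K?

M_in = 10⁶/5718 = 174.89 mireds.
M_out = 174.89 + (+212) = 386.89 mireds.
T_out = 10⁶/386.89 = 2584.7 K → 2600 K.

2600 K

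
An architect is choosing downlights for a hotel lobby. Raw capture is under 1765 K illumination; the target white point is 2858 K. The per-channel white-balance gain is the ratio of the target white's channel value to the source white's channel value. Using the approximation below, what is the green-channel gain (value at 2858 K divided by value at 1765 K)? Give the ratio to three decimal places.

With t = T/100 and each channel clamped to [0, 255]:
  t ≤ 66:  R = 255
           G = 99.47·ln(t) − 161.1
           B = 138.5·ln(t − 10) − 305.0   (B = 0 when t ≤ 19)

1.385

At 1765 K (t = 17.65):
  G = 99.47·ln 17.65 − 161.1 = 99.47·2.8707 − 161.1 = 124.452.
At 2858 K (t = 28.58):
  G = 99.47·ln 28.58 − 161.1 = 99.47·3.3527 − 161.1 = 172.394.
Gain = 172.394 / 124.452 = 1.3852 → 1.385.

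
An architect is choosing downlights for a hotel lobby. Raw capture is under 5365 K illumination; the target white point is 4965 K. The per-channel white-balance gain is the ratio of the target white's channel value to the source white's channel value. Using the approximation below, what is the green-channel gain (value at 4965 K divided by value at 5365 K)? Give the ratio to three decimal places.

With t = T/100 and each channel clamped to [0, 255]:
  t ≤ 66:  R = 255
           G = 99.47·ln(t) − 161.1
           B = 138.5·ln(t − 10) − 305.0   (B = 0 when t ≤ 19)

0.967

At 5365 K (t = 53.65):
  G = 99.47·ln 53.65 − 161.1 = 99.47·3.9825 − 161.1 = 235.037.
At 4965 K (t = 49.65):
  G = 99.47·ln 49.65 − 161.1 = 99.47·3.9050 − 161.1 = 227.330.
Gain = 227.330 / 235.037 = 0.9672 → 0.967.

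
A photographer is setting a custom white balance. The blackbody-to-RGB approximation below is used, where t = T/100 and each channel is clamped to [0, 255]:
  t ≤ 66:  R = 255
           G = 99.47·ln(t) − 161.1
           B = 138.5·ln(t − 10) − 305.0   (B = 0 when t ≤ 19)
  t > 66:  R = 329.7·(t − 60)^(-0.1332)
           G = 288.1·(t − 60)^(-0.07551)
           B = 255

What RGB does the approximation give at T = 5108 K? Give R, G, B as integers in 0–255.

R=255, G=230, B=210

t = 5108/100 = 51.08; the t ≤ 66 branch applies.
R = 255 by definition for t ≤ 66.
G = 99.47·ln 51.08 − 161.1 = 99.47·3.9334 − 161.1 = 230.155.
B = 138.5·ln(51.08 − 10) − 305.0 = 138.5·ln 41.08 − 305.0 = 138.5·3.7155 − 305.0 = 209.600.
Rounded: (255, 230, 210).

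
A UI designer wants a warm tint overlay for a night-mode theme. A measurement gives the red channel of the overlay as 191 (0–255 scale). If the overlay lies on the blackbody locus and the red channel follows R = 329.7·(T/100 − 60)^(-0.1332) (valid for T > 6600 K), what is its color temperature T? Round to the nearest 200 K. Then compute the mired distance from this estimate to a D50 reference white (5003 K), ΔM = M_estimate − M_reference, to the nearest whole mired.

(t − 60)^(-0.1332) = 191/329.7 = 0.57931.
t − 60 = 0.57931^(1/-0.1332) = 0.57931^(-7.508) = 60.245, so t = 120.245.
T = 100·t = 12025 K → 12000 K to the nearest 200 K.
M_estimate = 10⁶/12000 = 83.33; M_reference = 10⁶/5003 = 199.88.
ΔM = 83.33 − 199.88 = -116.55 → -117 mireds.

-117 mireds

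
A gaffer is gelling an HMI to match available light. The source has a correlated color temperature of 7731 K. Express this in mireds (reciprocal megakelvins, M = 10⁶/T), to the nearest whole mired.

M = 10⁶ / 7731 = 129.349 → 129 mireds.

129 mireds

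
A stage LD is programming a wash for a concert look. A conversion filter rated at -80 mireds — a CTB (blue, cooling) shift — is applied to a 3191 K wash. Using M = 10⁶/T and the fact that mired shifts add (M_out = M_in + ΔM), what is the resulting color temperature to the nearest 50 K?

M_in = 10⁶/3191 = 313.38 mireds.
M_out = 313.38 + (-80) = 233.38 mireds.
T_out = 10⁶/233.38 = 4284.8 K → 4300 K.

4300 K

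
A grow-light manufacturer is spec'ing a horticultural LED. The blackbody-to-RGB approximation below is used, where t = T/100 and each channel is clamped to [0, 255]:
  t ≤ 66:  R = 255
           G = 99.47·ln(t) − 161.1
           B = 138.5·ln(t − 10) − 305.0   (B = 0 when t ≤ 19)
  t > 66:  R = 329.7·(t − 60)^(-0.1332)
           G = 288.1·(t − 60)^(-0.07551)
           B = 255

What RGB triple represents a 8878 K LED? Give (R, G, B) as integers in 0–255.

t = 8878/100 = 88.78; the t > 66 branch applies.
R = 329.7·(88.78 − 60)^(-0.1332) = 329.7·28.78^(-0.1332) = 329.7·0.63922 = 210.750.
G = 288.1·(88.78 − 60)^(-0.07551) = 288.1·28.78^(-0.07551) = 288.1·0.77593 = 223.546.
B = 255 by definition for t > 66.
Rounded: (211, 224, 255).

(211, 224, 255)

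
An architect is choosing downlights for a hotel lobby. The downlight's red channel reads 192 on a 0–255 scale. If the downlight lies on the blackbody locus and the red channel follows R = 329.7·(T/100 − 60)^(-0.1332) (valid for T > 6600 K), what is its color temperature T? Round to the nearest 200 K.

(t − 60)^(-0.1332) = 192/329.7 = 0.58235.
t − 60 = 0.58235^(1/-0.1332) = 0.58235^(-7.508) = 57.929, so t = 117.929.
T = 100·t = 11793 K → 11800 K to the nearest 200 K.

11800 K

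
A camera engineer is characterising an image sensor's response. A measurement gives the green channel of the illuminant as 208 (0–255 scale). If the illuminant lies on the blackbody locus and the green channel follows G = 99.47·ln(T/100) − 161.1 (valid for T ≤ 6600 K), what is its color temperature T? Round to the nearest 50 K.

ln t = (208 + 161.1) / 99.47 = 3.7107.
t = e^3.7107 = 40.881.
T = 100·t = 4088 K → 4100 K to the nearest 50 K.

4100 K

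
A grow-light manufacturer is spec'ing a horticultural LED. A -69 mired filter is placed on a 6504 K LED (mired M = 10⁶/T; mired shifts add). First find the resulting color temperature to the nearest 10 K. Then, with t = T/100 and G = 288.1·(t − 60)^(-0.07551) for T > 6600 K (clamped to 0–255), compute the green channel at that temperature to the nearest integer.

M_in = 10⁶/6504 = 153.75; M_out = 153.75 + (-69) = 84.75.
T_out = 10⁶/84.75 = 11799.2 K → 11800 K; t = 118.
G = 288.1·(118 − 60)^(-0.07551) = 288.1·58^(-0.07551) = 288.1·0.73594 = 212.025.
Rounded: 212.

212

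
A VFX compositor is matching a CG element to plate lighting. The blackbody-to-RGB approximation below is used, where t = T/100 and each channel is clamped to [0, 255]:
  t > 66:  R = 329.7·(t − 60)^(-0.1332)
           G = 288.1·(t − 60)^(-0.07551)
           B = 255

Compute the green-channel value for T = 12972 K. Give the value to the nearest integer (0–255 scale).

t = 12972/100 = 129.72; the t > 66 branch applies.
G = 288.1·(129.72 − 60)^(-0.07551) = 288.1·69.72^(-0.07551) = 288.1·0.72579 = 209.099.
Rounded: 209.

209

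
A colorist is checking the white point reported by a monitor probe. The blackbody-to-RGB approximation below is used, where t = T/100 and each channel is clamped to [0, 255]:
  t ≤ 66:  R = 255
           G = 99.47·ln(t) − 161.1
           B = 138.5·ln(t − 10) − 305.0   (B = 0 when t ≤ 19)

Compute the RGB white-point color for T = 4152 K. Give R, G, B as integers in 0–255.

t = 4152/100 = 41.52; the t ≤ 66 branch applies.
R = 255 by definition for t ≤ 66.
G = 99.47·ln 41.52 − 161.1 = 99.47·3.7262 − 161.1 = 209.543.
B = 138.5·ln(41.52 − 10) − 305.0 = 138.5·ln 31.52 − 305.0 = 138.5·3.4506 − 305.0 = 172.911.
Rounded: (255, 210, 173).

R=255, G=210, B=173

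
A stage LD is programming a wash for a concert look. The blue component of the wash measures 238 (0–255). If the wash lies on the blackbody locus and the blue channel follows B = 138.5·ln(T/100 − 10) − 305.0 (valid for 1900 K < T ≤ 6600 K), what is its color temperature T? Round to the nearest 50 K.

ln(t − 10) = (238 + 305.0) / 138.5 = 3.9206.
t − 10 = e^3.9206 = 50.430, so t = 60.430.
T = 100·t = 6043 K → 6050 K to the nearest 50 K.

6050 K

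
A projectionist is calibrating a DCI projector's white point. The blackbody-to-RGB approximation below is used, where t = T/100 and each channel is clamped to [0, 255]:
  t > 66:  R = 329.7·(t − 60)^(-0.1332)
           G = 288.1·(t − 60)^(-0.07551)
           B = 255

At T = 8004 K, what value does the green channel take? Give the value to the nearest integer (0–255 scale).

230

t = 8004/100 = 80.04; the t > 66 branch applies.
G = 288.1·(80.04 − 60)^(-0.07551) = 288.1·20.04^(-0.07551) = 288.1·0.79743 = 229.740.
Rounded: 230.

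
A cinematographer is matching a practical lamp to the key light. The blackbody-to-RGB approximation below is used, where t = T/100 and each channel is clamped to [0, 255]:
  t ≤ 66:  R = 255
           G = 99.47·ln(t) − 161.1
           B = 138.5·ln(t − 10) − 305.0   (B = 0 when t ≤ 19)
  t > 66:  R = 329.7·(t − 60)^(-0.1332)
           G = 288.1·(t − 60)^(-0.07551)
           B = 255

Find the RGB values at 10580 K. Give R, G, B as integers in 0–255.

t = 10580/100 = 105.8; the t > 66 branch applies.
R = 329.7·(105.8 − 60)^(-0.1332) = 329.7·45.8^(-0.1332) = 329.7·0.60086 = 198.103.
G = 288.1·(105.8 − 60)^(-0.07551) = 288.1·45.8^(-0.07551) = 288.1·0.74918 = 215.840.
B = 255 by definition for t > 66.
Rounded: (198, 216, 255).

R=198, G=216, B=255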